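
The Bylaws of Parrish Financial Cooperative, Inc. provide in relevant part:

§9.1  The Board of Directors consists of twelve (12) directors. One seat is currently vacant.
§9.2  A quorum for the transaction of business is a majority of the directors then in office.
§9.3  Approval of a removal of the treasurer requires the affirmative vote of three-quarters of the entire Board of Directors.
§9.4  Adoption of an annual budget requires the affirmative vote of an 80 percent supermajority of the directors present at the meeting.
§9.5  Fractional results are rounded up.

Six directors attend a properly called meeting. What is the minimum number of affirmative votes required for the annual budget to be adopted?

The annual budget requires four-fifths of the directors present (6).
4/5 of 6 = 4.80, rounded up to 5.

5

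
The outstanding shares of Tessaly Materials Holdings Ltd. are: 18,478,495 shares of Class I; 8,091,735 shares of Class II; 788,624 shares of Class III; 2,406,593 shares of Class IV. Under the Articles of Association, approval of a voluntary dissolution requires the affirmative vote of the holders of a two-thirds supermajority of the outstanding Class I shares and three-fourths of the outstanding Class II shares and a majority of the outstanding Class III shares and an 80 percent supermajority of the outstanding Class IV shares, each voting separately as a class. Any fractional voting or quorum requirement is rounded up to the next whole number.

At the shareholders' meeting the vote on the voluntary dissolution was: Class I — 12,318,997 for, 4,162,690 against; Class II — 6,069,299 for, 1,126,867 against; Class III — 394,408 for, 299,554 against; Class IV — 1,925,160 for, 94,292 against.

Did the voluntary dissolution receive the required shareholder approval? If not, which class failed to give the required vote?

Class I: 2/3 of 18478495 = 12318996.67, rounded up to 12318997; 12,318,997 required, 12,318,997 in favor — approved.
Class II: 3/4 of 8091735 = 6068801.25, rounded up to 6068802; 6,068,802 required, 6,069,299 in favor — approved.
Class III: a majority of 788624 is 394313; 394,313 required, 394,408 in favor — approved.
Class IV: 4/5 of 2406593 = 1925274.40, rounded up to 1925275; 1,925,275 required, 1,925,160 in favor — not approved.

Not approved — the Class IV shares did not give the required vote.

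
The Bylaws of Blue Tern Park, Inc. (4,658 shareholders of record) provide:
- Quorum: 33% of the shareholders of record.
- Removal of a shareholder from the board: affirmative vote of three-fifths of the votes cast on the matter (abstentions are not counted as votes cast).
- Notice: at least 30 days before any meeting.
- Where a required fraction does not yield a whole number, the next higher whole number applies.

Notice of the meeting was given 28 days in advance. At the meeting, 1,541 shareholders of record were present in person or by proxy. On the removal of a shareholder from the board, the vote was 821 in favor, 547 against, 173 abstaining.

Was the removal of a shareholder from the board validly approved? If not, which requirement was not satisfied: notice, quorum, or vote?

Notice: 28 days given; 30 required. Not satisfied.
Quorum: 33% of 4,658 = 1,537.14, rounded up to 1,538; 1,541 present. Satisfied.
Vote: requires three-fifths of the votes cast (1,541 − 173 abstaining = 1,368); 3/5 of 1368 = 820.80, rounded up to 821, so 821 needed; 821 in favor. Satisfied.

Invalid — notice requirement not satisfied.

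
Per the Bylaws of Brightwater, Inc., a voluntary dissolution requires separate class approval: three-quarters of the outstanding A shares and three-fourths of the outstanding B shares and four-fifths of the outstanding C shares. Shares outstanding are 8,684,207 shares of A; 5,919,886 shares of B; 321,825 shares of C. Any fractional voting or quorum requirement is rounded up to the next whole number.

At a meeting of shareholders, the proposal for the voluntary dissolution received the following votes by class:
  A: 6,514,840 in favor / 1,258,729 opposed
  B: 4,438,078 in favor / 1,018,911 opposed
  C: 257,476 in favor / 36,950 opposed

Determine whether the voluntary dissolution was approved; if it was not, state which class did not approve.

A: 3/4 of 8684207 = 6513155.25, rounded up to 6513156; 6,513,156 required, 6,514,840 in favor — approved.
B: 3/4 of 5919886 = 4439914.50, rounded up to 4439915; 4,439,915 required, 4,438,078 in favor — not approved.
C: 4/5 of 321825 = 257460; 257,460 required, 257,476 in favor — approved.

Not approved — the B shares did not give the required vote.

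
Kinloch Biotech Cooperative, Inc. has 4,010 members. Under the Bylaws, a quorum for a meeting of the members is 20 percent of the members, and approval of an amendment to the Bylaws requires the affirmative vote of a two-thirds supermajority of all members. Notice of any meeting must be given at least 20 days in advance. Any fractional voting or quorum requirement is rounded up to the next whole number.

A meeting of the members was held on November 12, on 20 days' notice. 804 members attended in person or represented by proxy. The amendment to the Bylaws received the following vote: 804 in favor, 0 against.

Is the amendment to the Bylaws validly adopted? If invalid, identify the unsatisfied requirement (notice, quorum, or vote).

Notice: 20 days given; 20 required. Satisfied.
Quorum: 20% of 4,010 = 802; 804 present. Satisfied.
Vote: requires two-thirds of all members (4,010); 2/3 of 4010 = 2673.33, rounded up to 2674, so 2,674 needed; 804 in favor. Not satisfied.

Invalid — vote requirement not satisfied.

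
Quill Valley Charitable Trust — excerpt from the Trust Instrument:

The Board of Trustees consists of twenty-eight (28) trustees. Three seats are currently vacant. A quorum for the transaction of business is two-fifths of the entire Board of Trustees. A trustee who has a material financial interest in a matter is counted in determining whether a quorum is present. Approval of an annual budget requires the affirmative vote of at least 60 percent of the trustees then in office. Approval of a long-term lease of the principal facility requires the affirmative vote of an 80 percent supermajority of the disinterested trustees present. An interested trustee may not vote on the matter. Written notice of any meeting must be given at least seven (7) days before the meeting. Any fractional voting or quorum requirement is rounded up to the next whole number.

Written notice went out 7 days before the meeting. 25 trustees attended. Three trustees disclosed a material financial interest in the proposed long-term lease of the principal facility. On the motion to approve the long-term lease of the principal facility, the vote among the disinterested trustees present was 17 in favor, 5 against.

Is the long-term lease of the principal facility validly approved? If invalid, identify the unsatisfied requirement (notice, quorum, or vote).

Invalid — vote requirement not satisfied.

Notice: 7 days given; 7 required (7 ≥ 7). Satisfied.
Quorum: 25 present (interested trustees count toward quorum); quorum is 12. Satisfied.
Vote: the long-term lease of the principal facility requires four-fifths of the disinterested trustees present (25 − 3 = 22). 4/5 of 22 = 17.60, rounded up to 18, so 18 affirmative votes are needed; 17 voted in favor. Not satisfied.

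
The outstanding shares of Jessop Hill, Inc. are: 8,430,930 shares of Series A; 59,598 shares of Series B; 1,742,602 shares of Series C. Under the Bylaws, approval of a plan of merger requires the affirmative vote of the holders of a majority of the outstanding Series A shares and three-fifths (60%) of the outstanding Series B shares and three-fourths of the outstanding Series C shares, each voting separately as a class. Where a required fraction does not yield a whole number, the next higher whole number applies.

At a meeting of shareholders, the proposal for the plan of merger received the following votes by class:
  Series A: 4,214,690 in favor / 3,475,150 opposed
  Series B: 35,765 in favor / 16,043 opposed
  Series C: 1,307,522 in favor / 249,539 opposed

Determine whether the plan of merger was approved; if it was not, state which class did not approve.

Series A: a majority of 8430930 is 4215466; 4,215,466 required, 4,214,690 in favor — not approved.
Series B: 3/5 of 59598 = 35758.80, rounded up to 35759; 35,759 required, 35,765 in favor — approved.
Series C: 3/4 of 1742602 = 1306951.50, rounded up to 1306952; 1,306,952 required, 1,307,522 in favor — approved.

Not approved — the Series A shares did not give the required vote.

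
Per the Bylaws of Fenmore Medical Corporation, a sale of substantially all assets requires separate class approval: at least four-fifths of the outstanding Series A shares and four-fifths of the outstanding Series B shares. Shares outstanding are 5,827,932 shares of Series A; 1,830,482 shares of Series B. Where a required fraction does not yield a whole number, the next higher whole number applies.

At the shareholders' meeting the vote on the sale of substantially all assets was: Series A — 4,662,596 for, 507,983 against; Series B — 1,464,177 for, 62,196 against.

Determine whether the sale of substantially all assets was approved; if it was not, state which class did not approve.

Not approved — the Series B shares did not give the required vote.

Series A: 4/5 of 5827932 = 4662345.60, rounded up to 4662346; 4,662,346 required, 4,662,596 in favor — approved.
Series B: 4/5 of 1830482 = 1464385.60, rounded up to 1464386; 1,464,386 required, 1,464,177 in favor — not approved.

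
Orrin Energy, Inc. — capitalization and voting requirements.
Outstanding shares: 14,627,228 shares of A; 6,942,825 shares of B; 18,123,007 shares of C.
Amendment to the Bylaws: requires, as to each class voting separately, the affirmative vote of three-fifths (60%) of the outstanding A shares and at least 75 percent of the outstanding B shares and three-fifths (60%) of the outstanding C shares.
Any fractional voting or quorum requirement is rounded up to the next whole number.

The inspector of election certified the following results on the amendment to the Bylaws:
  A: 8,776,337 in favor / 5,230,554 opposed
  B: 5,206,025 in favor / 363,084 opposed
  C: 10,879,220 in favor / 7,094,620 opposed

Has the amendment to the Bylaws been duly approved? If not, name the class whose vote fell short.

Not approved — the B shares did not give the required vote.

A: 3/5 of 14627228 = 8776336.80, rounded up to 8776337; 8,776,337 required, 8,776,337 in favor — approved.
B: 3/4 of 6942825 = 5207118.75, rounded up to 5207119; 5,207,119 required, 5,206,025 in favor — not approved.
C: 3/5 of 18123007 = 10873804.20, rounded up to 10873805; 10,873,805 required, 10,879,220 in favor — approved.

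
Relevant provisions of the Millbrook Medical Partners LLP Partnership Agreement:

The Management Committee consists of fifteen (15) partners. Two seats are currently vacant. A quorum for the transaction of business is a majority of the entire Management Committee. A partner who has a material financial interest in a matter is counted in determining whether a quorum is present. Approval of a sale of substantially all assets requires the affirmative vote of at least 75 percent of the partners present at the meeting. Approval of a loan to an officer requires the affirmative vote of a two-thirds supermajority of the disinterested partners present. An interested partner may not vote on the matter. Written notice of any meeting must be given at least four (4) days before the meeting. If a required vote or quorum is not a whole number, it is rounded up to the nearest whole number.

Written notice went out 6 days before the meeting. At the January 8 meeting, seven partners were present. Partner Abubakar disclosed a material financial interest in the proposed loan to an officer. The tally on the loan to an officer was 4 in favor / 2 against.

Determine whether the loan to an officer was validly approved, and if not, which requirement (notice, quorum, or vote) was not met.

Invalid — quorum requirement not satisfied.

Notice: 6 days given; 4 required (6 ≥ 4). Satisfied.
Quorum: 7 present (interested partners count toward quorum); quorum is 8. Not satisfied.
Vote: the loan to an officer requires two-thirds of the disinterested partners present (7 − 1 = 6). 2/3 of 6 = 4, so 4 affirmative votes are needed; 4 voted in favor. Satisfied. (Moot — without a quorum no business can be validly transacted.)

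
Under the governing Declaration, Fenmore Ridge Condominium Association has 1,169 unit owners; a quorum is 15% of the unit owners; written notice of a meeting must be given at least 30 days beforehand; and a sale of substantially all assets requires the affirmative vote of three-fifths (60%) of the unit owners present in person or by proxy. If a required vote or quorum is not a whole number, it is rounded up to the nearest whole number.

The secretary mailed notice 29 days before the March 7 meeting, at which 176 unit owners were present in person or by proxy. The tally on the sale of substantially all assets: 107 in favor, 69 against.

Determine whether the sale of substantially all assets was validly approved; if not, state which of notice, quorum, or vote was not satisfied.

Notice: 29 days given; 30 required. Not satisfied.
Quorum: 15% of 1,169 = 175.35, rounded up to 176; 176 present. Satisfied.
Vote: requires three-fifths of those present (176); 3/5 of 176 = 105.60, rounded up to 106, so 106 needed; 107 in favor. Satisfied.

Invalid — notice requirement not satisfied.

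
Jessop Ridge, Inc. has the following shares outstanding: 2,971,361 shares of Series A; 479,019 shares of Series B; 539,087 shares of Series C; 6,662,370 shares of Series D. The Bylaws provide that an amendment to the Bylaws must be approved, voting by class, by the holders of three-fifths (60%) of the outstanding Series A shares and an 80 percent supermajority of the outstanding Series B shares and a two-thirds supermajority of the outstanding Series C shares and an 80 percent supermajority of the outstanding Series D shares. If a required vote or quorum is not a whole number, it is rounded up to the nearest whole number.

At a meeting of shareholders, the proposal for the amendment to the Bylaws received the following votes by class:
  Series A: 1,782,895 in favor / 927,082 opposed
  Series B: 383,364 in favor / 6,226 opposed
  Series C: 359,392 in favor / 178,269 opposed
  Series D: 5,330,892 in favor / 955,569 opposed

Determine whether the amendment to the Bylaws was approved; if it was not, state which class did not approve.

Series A: 3/5 of 2971361 = 1782816.60, rounded up to 1782817; 1,782,817 required, 1,782,895 in favor — approved.
Series B: 4/5 of 479019 = 383215.20, rounded up to 383216; 383,216 required, 383,364 in favor — approved.
Series C: 2/3 of 539087 = 359391.33, rounded up to 359392; 359,392 required, 359,392 in favor — approved.
Series D: 4/5 of 6662370 = 5329896; 5,329,896 required, 5,330,892 in favor — approved.

Approved — every class gave the required vote.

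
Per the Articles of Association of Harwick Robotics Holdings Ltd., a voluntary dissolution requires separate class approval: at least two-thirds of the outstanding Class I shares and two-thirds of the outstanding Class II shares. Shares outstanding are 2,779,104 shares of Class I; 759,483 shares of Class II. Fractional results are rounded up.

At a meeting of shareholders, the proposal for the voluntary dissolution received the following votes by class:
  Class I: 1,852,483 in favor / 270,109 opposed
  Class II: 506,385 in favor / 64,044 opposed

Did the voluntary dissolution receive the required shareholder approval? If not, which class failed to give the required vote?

Not approved — the Class I shares did not give the required vote.

Class I: 2/3 of 2779104 = 1852736; 1,852,736 required, 1,852,483 in favor — not approved.
Class II: 2/3 of 759483 = 506322; 506,322 required, 506,385 in favor — approved.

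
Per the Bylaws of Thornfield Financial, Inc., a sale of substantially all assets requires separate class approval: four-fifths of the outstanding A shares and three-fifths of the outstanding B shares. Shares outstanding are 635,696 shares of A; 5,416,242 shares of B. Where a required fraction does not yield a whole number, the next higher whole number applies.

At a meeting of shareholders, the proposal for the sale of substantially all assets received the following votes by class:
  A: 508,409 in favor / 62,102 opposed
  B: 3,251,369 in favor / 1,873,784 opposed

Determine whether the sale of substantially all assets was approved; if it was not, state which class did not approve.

A: 4/5 of 635696 = 508556.80, rounded up to 508557; 508,557 required, 508,409 in favor — not approved.
B: 3/5 of 5416242 = 3249745.20, rounded up to 3249746; 3,249,746 required, 3,251,369 in favor — approved.

Not approved — the A shares did not give the required vote.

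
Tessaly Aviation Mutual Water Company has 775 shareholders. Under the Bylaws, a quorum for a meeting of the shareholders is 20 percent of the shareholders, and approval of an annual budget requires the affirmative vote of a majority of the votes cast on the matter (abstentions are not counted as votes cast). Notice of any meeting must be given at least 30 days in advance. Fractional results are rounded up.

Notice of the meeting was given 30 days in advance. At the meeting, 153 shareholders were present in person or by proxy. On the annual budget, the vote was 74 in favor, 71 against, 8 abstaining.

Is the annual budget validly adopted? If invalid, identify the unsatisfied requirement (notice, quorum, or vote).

Invalid — quorum requirement not satisfied.

Notice: 30 days given; 30 required. Satisfied.
Quorum: 20% of 775 = 155; 153 present. Not satisfied.
Vote: requires a majority of the votes cast (153 − 8 abstaining = 145); a majority of 145 is 73, so 73 needed; 74 in favor. Satisfied.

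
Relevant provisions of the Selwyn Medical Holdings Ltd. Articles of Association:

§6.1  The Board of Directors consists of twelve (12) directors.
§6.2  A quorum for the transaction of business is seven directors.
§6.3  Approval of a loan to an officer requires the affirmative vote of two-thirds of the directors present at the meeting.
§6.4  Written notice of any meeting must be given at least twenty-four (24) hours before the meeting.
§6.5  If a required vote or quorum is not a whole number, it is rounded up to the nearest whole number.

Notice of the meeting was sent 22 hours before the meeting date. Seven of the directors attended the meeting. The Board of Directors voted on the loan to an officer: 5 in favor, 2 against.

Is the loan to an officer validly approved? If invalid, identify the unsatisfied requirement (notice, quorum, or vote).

Notice: 22 hours given; 24 required (22 < 24). Not satisfied.
Quorum: 7 present; quorum is 7. Satisfied.
Vote: the loan to an officer requires two-thirds of the directors present (7). 2/3 of 7 = 4.67, rounded up to 5, so 5 affirmative votes are needed; 5 voted in favor. Satisfied.

Invalid — notice requirement not satisfied.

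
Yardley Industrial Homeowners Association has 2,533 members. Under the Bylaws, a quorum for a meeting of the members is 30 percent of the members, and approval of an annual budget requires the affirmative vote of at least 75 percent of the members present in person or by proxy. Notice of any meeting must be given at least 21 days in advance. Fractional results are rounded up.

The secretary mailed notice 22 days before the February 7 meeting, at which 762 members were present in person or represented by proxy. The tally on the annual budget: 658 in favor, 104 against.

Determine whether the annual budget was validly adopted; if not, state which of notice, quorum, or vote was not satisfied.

Valid — all requirements satisfied.

Notice: 22 days given; 21 required. Satisfied.
Quorum: 30% of 2,533 = 759.90, rounded up to 760; 762 present. Satisfied.
Vote: requires three-fourths of those present (762); 3/4 of 762 = 571.50, rounded up to 572, so 572 needed; 658 in favor. Satisfied.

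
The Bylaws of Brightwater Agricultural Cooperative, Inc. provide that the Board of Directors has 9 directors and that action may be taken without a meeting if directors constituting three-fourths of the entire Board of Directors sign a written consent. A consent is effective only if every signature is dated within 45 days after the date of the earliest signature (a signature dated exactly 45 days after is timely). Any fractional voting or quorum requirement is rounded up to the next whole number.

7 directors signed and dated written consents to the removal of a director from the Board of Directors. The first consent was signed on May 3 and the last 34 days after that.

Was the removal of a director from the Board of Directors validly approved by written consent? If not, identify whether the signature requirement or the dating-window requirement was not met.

Effective — both the signature and dating-window requirements are satisfied.

Signatures required: three-fourths of 9 — 3/4 of 9 = 6.75, rounded up to 7, so 7 needed; 7 signed. Sufficient.
Dating window: the latest signature is 34 days after the earliest; the limit is 45 days. Within the window.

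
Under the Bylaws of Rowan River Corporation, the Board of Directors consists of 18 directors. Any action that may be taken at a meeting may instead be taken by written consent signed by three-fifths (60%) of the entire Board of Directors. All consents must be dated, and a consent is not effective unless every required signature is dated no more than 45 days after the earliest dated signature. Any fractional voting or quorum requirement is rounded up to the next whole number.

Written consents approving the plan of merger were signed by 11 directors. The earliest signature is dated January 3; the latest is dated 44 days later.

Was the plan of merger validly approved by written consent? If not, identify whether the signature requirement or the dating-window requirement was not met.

Effective — both the signature and dating-window requirements are satisfied.

Signatures required: three-fifths (60%) of 18 — 3/5 of 18 = 10.80, rounded up to 11, so 11 needed; 11 signed. Sufficient.
Dating window: the latest signature is 44 days after the earliest; the limit is 45 days. Within the window.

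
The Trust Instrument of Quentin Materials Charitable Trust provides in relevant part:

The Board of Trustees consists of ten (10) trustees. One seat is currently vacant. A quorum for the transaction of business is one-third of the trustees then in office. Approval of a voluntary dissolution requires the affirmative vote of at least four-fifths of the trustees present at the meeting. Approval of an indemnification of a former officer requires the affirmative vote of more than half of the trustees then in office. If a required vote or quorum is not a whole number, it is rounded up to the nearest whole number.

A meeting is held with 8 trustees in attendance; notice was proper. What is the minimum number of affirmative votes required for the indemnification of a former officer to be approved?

5

The indemnification of a former officer requires a majority of the trustees then in office (9).
A majority of 9 is 5.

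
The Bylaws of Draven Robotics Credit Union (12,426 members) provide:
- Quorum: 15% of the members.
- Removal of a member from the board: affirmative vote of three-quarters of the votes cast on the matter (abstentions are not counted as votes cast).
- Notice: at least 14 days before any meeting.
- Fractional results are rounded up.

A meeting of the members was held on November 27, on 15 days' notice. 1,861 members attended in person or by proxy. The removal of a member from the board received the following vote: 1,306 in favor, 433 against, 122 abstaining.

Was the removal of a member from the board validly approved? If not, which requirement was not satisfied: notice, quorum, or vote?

Notice: 15 days given; 14 required. Satisfied.
Quorum: 15% of 12,426 = 1,863.90, rounded up to 1,864; 1,861 present. Not satisfied.
Vote: requires three-fourths of the votes cast (1,861 − 122 abstaining = 1,739); 3/4 of 1739 = 1304.25, rounded up to 1305, so 1,305 needed; 1,306 in favor. Satisfied.

Invalid — quorum requirement not satisfied.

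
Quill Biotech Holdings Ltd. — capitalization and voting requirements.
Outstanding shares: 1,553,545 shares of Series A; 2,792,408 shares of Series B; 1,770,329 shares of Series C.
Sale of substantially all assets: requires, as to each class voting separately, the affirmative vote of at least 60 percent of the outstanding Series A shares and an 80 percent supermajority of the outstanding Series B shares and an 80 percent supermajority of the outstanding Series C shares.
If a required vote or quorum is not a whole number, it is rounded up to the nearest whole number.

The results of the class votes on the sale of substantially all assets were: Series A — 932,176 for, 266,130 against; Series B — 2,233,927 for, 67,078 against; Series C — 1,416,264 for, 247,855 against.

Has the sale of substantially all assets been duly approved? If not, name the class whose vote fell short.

Series A: 3/5 of 1553545 = 932127; 932,127 required, 932,176 in favor — approved.
Series B: 4/5 of 2792408 = 2233926.40, rounded up to 2233927; 2,233,927 required, 2,233,927 in favor — approved.
Series C: 4/5 of 1770329 = 1416263.20, rounded up to 1416264; 1,416,264 required, 1,416,264 in favor — approved.

Approved — every class gave the required vote.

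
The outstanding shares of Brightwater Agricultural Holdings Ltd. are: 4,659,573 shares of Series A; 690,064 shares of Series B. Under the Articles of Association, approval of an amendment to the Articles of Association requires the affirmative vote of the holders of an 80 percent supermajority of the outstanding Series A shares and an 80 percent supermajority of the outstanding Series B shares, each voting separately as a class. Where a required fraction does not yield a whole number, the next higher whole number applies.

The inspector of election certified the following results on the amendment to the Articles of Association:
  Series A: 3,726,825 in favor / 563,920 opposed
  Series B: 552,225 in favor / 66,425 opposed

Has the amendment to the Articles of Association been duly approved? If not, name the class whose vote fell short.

Series A: 4/5 of 4659573 = 3727658.40, rounded up to 3727659; 3,727,659 required, 3,726,825 in favor — not approved.
Series B: 4/5 of 690064 = 552051.20, rounded up to 552052; 552,052 required, 552,225 in favor — approved.

Not approved — the Series A shares did not give the required vote.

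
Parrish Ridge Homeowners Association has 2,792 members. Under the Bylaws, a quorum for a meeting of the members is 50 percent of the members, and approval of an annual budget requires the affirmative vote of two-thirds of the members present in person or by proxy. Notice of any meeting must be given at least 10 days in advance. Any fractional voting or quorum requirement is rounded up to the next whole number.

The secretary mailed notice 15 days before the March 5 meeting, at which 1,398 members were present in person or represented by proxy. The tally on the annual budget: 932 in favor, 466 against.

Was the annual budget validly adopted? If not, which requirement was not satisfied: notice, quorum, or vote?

Notice: 15 days given; 10 required. Satisfied.
Quorum: 50% of 2,792 = 1,396; 1,398 present. Satisfied.
Vote: requires two-thirds of those present (1,398); 2/3 of 1398 = 932, so 932 needed; 932 in favor. Satisfied.

Valid — all requirements satisfied.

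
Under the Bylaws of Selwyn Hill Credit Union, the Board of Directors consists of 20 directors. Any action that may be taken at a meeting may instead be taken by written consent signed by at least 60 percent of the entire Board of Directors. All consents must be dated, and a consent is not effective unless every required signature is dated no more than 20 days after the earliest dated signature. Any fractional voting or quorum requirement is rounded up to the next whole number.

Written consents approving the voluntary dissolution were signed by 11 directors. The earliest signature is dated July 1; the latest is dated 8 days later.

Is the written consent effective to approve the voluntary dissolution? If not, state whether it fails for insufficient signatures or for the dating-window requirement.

Not effective — insufficient signatures.

Signatures required: at least 60 percent of 20 — 3/5 of 20 = 12, so 12 needed; 11 signed. Insufficient.
Dating window: the latest signature is 8 days after the earliest; the limit is 20 days. Within the window.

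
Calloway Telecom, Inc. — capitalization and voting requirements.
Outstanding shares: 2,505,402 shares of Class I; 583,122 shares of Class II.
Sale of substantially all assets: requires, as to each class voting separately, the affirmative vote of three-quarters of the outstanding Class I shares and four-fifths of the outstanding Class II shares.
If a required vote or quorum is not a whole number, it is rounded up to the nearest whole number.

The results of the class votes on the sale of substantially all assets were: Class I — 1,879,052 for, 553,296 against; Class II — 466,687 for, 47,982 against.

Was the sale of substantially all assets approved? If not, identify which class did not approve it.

Approved — every class gave the required vote.

Class I: 3/4 of 2505402 = 1879051.50, rounded up to 1879052; 1,879,052 required, 1,879,052 in favor — approved.
Class II: 4/5 of 583122 = 466497.60, rounded up to 466498; 466,498 required, 466,687 in favor — approved.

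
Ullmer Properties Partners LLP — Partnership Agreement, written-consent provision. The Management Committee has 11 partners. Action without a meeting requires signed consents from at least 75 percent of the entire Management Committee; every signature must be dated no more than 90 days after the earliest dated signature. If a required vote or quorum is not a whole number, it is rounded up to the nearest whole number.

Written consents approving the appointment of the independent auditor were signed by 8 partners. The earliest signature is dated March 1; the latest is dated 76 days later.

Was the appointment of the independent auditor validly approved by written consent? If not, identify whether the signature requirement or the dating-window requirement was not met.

Not effective — insufficient signatures.

Signatures required: at least 75 percent of 11 — 3/4 of 11 = 8.25, rounded up to 9, so 9 needed; 8 signed. Insufficient.
Dating window: the latest signature is 76 days after the earliest; the limit is 90 days. Within the window.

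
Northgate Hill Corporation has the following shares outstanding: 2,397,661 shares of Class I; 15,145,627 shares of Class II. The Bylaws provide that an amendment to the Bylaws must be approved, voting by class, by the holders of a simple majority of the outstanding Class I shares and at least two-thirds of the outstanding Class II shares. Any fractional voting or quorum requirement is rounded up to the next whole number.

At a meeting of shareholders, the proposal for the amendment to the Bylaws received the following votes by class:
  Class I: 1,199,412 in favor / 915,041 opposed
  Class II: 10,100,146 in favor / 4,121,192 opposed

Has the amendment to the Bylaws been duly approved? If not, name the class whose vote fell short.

Approved — every class gave the required vote.

Class I: a majority of 2397661 is 1198831; 1,198,831 required, 1,199,412 in favor — approved.
Class II: 2/3 of 15145627 = 10097084.67, rounded up to 10097085; 10,097,085 required, 10,100,146 in favor — approved.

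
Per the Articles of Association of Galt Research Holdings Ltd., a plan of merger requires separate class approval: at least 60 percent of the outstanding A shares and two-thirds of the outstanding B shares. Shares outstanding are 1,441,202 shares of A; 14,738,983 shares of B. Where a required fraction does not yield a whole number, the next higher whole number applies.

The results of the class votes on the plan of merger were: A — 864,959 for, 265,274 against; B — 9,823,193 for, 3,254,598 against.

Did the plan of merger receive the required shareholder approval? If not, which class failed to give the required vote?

Not approved — the B shares did not give the required vote.

A: 3/5 of 1441202 = 864721.20, rounded up to 864722; 864,722 required, 864,959 in favor — approved.
B: 2/3 of 14738983 = 9825988.67, rounded up to 9825989; 9,825,989 required, 9,823,193 in favor — not approved.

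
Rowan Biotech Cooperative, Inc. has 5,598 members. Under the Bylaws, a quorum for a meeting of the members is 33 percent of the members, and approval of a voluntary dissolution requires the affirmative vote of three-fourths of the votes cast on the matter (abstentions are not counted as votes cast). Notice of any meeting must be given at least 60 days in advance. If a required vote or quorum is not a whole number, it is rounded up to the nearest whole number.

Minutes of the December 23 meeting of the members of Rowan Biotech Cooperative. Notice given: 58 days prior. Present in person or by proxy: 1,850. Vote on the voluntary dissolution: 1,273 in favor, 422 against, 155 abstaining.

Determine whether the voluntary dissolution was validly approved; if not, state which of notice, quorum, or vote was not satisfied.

Invalid — notice requirement not satisfied.

Notice: 58 days given; 60 required. Not satisfied.
Quorum: 33% of 5,598 = 1,847.34, rounded up to 1,848; 1,850 present. Satisfied.
Vote: requires three-fourths of the votes cast (1,850 − 155 abstaining = 1,695); 3/4 of 1695 = 1271.25, rounded up to 1272, so 1,272 needed; 1,273 in favor. Satisfied.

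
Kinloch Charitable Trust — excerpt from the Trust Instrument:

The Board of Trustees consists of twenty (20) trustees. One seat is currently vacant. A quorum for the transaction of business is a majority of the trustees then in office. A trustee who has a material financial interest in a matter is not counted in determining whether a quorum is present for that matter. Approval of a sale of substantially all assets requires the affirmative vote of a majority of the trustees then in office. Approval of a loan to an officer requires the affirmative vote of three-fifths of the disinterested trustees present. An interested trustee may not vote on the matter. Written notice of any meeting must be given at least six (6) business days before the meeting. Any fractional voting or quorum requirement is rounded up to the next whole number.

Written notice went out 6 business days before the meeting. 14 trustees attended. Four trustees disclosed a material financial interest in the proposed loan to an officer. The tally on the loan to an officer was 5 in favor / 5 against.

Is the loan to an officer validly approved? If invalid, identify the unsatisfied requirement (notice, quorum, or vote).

Notice: 6 business days given; 6 required (6 ≥ 6). Satisfied.
Quorum: 14 present, but the 4 interested trustees do not count, leaving 10. Quorum is 10. Satisfied.
Vote: the loan to an officer requires three-fifths of the disinterested trustees present (14 − 4 = 10). 3/5 of 10 = 6, so 6 affirmative votes are needed; 5 voted in favor. Not satisfied.

Invalid — vote requirement not satisfied.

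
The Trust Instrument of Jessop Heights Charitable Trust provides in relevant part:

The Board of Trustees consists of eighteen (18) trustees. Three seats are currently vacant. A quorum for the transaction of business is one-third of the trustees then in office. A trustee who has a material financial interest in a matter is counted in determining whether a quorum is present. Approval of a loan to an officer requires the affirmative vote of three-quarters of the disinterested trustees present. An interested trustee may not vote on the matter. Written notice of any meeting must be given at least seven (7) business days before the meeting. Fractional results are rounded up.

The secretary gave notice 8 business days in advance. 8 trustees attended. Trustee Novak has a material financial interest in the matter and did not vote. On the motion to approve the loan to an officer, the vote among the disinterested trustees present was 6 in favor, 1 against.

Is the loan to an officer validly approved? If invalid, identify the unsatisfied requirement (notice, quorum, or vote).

Notice: 8 business days given; 7 required (8 ≥ 7). Satisfied.
Quorum: 8 present (interested trustees count toward quorum); quorum is 5. Satisfied.
Vote: the loan to an officer requires three-fourths of the disinterested trustees present (8 − 1 = 7). 3/4 of 7 = 5.25, rounded up to 6, so 6 affirmative votes are needed; 6 voted in favor. Satisfied.

Valid — all requirements satisfied.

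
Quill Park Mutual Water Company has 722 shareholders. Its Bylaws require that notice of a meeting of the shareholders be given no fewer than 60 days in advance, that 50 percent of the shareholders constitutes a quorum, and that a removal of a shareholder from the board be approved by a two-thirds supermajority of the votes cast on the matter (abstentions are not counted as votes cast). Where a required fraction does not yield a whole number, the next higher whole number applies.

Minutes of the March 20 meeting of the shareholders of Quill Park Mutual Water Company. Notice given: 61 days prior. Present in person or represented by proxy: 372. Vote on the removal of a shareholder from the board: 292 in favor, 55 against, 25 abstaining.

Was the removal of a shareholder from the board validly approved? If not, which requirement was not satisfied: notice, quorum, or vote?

Valid — all requirements satisfied.

Notice: 61 days given; 60 required. Satisfied.
Quorum: 50% of 722 = 361; 372 present. Satisfied.
Vote: requires two-thirds of the votes cast (372 − 25 abstaining = 347); 2/3 of 347 = 231.33, rounded up to 232, so 232 needed; 292 in favor. Satisfied.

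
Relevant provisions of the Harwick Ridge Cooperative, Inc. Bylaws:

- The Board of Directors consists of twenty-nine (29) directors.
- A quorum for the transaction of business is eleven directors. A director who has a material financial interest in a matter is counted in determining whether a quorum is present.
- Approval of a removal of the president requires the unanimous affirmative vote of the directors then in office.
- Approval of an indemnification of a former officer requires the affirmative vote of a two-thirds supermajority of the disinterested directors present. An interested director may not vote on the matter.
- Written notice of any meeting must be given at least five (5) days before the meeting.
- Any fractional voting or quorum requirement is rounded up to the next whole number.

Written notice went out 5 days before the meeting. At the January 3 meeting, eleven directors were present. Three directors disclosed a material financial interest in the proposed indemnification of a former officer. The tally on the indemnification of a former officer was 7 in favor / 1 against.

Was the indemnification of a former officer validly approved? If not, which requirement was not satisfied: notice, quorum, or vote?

Valid — all requirements satisfied.

Notice: 5 days given; 5 required (5 ≥ 5). Satisfied.
Quorum: 11 present (interested directors count toward quorum); quorum is 11. Satisfied.
Vote: the indemnification of a former officer requires two-thirds of the disinterested directors present (11 − 3 = 8). 2/3 of 8 = 5.33, rounded up to 6, so 6 affirmative votes are needed; 7 voted in favor. Satisfied.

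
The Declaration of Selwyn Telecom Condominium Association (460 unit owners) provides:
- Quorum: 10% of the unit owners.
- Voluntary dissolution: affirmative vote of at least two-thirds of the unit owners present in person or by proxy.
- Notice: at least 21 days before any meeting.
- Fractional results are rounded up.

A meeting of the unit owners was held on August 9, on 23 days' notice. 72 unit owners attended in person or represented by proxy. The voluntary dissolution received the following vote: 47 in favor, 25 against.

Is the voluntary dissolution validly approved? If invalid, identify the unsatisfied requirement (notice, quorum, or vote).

Notice: 23 days given; 21 required. Satisfied.
Quorum: 10% of 460 = 46; 72 present. Satisfied.
Vote: requires two-thirds of those present (72); 2/3 of 72 = 48, so 48 needed; 47 in favor. Not satisfied.

Invalid — vote requirement not satisfied.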